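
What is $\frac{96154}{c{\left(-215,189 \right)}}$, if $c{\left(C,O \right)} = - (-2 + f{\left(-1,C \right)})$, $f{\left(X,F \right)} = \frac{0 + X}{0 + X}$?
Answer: $96154$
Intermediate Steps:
$f{\left(X,F \right)} = 1$ ($f{\left(X,F \right)} = \frac{X}{X} = 1$)
$c{\left(C,O \right)} = 1$ ($c{\left(C,O \right)} = - (-2 + 1) = \left(-1\right) \left(-1\right) = 1$)
$\frac{96154}{c{\left(-215,189 \right)}} = \frac{96154}{1} = 96154 \cdot 1 = 96154$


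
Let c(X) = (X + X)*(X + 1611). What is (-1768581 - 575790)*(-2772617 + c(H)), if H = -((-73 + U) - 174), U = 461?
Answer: 7901779819743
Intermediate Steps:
H = -214 (H = -((-73 + 461) - 174) = -(388 - 174) = -1*214 = -214)
c(X) = 2*X*(1611 + X) (c(X) = (2*X)*(1611 + X) = 2*X*(1611 + X))
(-1768581 - 575790)*(-2772617 + c(H)) = (-1768581 - 575790)*(-2772617 + 2*(-214)*(1611 - 214)) = -2344371*(-2772617 + 2*(-214)*1397) = -2344371*(-2772617 - 597916) = -2344371*(-3370533) = 7901779819743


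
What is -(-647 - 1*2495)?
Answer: 3142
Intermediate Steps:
-(-647 - 1*2495) = -(-647 - 2495) = -1*(-3142) = 3142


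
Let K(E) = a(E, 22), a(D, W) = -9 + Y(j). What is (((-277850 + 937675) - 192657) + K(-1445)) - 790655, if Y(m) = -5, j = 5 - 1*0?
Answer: -323501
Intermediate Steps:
j = 5 (j = 5 + 0 = 5)
a(D, W) = -14 (a(D, W) = -9 - 5 = -14)
K(E) = -14
(((-277850 + 937675) - 192657) + K(-1445)) - 790655 = (((-277850 + 937675) - 192657) - 14) - 790655 = ((659825 - 192657) - 14) - 790655 = (467168 - 14) - 790655 = 467154 - 790655 = -323501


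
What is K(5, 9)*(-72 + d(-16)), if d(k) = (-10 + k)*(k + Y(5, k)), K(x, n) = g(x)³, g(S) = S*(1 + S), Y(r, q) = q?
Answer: 20520000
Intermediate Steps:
K(x, n) = x³*(1 + x)³ (K(x, n) = (x*(1 + x))³ = x³*(1 + x)³)
d(k) = 2*k*(-10 + k) (d(k) = (-10 + k)*(k + k) = (-10 + k)*(2*k) = 2*k*(-10 + k))
K(5, 9)*(-72 + d(-16)) = (5³*(1 + 5)³)*(-72 + 2*(-16)*(-10 - 16)) = (125*6³)*(-72 + 2*(-16)*(-26)) = (125*216)*(-72 + 832) = 27000*760 = 20520000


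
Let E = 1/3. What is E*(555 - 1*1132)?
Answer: -577/3 ≈ -192.33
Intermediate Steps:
E = ⅓ ≈ 0.33333
E*(555 - 1*1132) = (555 - 1*1132)/3 = (555 - 1132)/3 = (⅓)*(-577) = -577/3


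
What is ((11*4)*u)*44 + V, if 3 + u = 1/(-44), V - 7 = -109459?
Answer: -115304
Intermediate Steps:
V = -109452 (V = 7 - 109459 = -109452)
u = -133/44 (u = -3 + 1/(-44) = -3 - 1/44 = -133/44 ≈ -3.0227)
((11*4)*u)*44 + V = ((11*4)*(-133/44))*44 - 109452 = (44*(-133/44))*44 - 109452 = -133*44 - 109452 = -5852 - 109452 = -115304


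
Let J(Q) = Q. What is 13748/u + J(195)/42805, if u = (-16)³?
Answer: -29384221/8766464 ≈ -3.3519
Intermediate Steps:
u = -4096
13748/u + J(195)/42805 = 13748/(-4096) + 195/42805 = 13748*(-1/4096) + 195*(1/42805) = -3437/1024 + 39/8561 = -29384221/8766464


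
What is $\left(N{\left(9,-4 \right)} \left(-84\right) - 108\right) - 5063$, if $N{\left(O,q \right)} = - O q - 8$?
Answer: $-7523$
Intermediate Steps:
$N{\left(O,q \right)} = -8 - O q$ ($N{\left(O,q \right)} = - O q - 8 = -8 - O q$)
$\left(N{\left(9,-4 \right)} \left(-84\right) - 108\right) - 5063 = \left(\left(-8 - 9 \left(-4\right)\right) \left(-84\right) - 108\right) - 5063 = \left(\left(-8 + 36\right) \left(-84\right) - 108\right) - 5063 = \left(28 \left(-84\right) - 108\right) - 5063 = \left(-2352 - 108\right) - 5063 = -2460 - 5063 = -7523$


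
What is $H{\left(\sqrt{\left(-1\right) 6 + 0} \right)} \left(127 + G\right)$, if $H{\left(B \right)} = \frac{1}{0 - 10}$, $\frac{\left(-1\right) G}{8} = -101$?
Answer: $- \frac{187}{2} \approx -93.5$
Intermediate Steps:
$G = 808$ ($G = \left(-8\right) \left(-101\right) = 808$)
$H{\left(B \right)} = - \frac{1}{10}$ ($H{\left(B \right)} = \frac{1}{-10} = - \frac{1}{10}$)
$H{\left(\sqrt{\left(-1\right) 6 + 0} \right)} \left(127 + G\right) = - \frac{127 + 808}{10} = \left(- \frac{1}{10}\right) 935 = - \frac{187}{2}$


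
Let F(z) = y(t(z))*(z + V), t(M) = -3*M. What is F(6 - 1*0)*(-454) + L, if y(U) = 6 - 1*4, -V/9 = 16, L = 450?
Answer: 125754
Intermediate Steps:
V = -144 (V = -9*16 = -144)
y(U) = 2 (y(U) = 6 - 4 = 2)
F(z) = -288 + 2*z (F(z) = 2*(z - 144) = 2*(-144 + z) = -288 + 2*z)
F(6 - 1*0)*(-454) + L = (-288 + 2*(6 - 1*0))*(-454) + 450 = (-288 + 2*(6 + 0))*(-454) + 450 = (-288 + 2*6)*(-454) + 450 = (-288 + 12)*(-454) + 450 = -276*(-454) + 450 = 125304 + 450 = 125754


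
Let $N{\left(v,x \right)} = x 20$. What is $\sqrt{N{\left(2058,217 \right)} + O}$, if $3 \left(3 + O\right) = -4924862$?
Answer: $\frac{i \sqrt{14735553}}{3} \approx 1279.6 i$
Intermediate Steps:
$O = - \frac{4924871}{3}$ ($O = -3 + \frac{1}{3} \left(-4924862\right) = -3 - \frac{4924862}{3} = - \frac{4924871}{3} \approx -1.6416 \cdot 10^{6}$)
$N{\left(v,x \right)} = 20 x$
$\sqrt{N{\left(2058,217 \right)} + O} = \sqrt{20 \cdot 217 - \frac{4924871}{3}} = \sqrt{4340 - \frac{4924871}{3}} = \sqrt{- \frac{4911851}{3}} = \frac{i \sqrt{14735553}}{3}$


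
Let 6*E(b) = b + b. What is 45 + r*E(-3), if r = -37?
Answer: 82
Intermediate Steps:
E(b) = b/3 (E(b) = (b + b)/6 = (2*b)/6 = b/3)
45 + r*E(-3) = 45 - 37*(-3)/3 = 45 - 37*(-1) = 45 + 37 = 82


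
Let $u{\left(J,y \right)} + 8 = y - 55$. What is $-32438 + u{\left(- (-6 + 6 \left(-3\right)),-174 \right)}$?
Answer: $-32675$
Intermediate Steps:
$u{\left(J,y \right)} = -63 + y$ ($u{\left(J,y \right)} = -8 + \left(y - 55\right) = -8 + \left(-55 + y\right) = -63 + y$)
$-32438 + u{\left(- (-6 + 6 \left(-3\right)),-174 \right)} = -32438 - 237 = -32675$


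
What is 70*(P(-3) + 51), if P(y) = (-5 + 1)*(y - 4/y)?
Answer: 12110/3 ≈ 4036.7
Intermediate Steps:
P(y) = -4*y + 16/y (P(y) = -4*(y - 4/y) = -4*y + 16/y)
70*(P(-3) + 51) = 70*((-4*(-3) + 16/(-3)) + 51) = 70*((12 + 16*(-⅓)) + 51) = 70*((12 - 16/3) + 51) = 70*(20/3 + 51) = 70*(173/3) = 12110/3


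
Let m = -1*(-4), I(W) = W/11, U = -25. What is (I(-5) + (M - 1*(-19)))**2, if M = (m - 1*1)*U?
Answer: 385641/121 ≈ 3187.1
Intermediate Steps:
I(W) = W/11 (I(W) = W*(1/11) = W/11)
m = 4
M = -75 (M = (4 - 1*1)*(-25) = (4 - 1)*(-25) = 3*(-25) = -75)
(I(-5) + (M - 1*(-19)))**2 = ((1/11)*(-5) + (-75 - 1*(-19)))**2 = (-5/11 + (-75 + 19))**2 = (-5/11 - 56)**2 = (-621/11)**2 = 385641/121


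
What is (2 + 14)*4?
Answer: 64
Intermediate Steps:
(2 + 14)*4 = 16*4 = 64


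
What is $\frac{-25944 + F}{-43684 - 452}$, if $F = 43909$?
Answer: $- \frac{17965}{44136} \approx -0.40704$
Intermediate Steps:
$\frac{-25944 + F}{-43684 - 452} = \frac{-25944 + 43909}{-43684 - 452} = \frac{17965}{-44136} = 17965 \left(- \frac{1}{44136}\right) = - \frac{17965}{44136}$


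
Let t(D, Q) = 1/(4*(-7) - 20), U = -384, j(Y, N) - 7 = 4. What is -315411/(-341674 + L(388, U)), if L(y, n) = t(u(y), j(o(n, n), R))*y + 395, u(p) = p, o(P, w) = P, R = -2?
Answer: 3784932/4095445 ≈ 0.92418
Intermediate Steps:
j(Y, N) = 11 (j(Y, N) = 7 + 4 = 11)
t(D, Q) = -1/48 (t(D, Q) = 1/(-28 - 20) = 1/(-48) = -1/48)
L(y, n) = 395 - y/48 (L(y, n) = -y/48 + 395 = 395 - y/48)
-315411/(-341674 + L(388, U)) = -315411/(-341674 + (395 - 1/48*388)) = -315411/(-341674 + (395 - 97/12)) = -315411/(-341674 + 4643/12) = -315411/(-4095445/12) = -315411*(-12/4095445) = 3784932/4095445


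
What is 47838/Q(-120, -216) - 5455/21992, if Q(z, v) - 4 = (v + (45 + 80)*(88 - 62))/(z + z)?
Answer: -7426591315/1341512 ≈ -5536.0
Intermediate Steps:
Q(z, v) = 4 + (3250 + v)/(2*z) (Q(z, v) = 4 + (v + (45 + 80)*(88 - 62))/(z + z) = 4 + (v + 125*26)/((2*z)) = 4 + (v + 3250)*(1/(2*z)) = 4 + (3250 + v)*(1/(2*z)) = 4 + (3250 + v)/(2*z))
47838/Q(-120, -216) - 5455/21992 = 47838/(((½)*(3250 - 216 + 8*(-120))/(-120))) - 5455/21992 = 47838/(((½)*(-1/120)*(3250 - 216 - 960))) - 5455*1/21992 = 47838/(((½)*(-1/120)*2074)) - 5455/21992 = 47838/(-1037/120) - 5455/21992 = 47838*(-120/1037) - 5455/21992 = -337680/61 - 5455/21992 = -7426591315/1341512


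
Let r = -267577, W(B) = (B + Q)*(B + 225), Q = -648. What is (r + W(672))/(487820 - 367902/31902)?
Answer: -1308242533/2593677623 ≈ -0.50440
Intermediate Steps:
W(B) = (-648 + B)*(225 + B) (W(B) = (B - 648)*(B + 225) = (-648 + B)*(225 + B))
(r + W(672))/(487820 - 367902/31902) = (-267577 + (-145800 + 672² - 423*672))/(487820 - 367902/31902) = (-267577 + (-145800 + 451584 - 284256))/(487820 - 367902*1/31902) = (-267577 + 21528)/(487820 - 61317/5317) = -246049/2593677623/5317 = -246049*5317/2593677623 = -1308242533/2593677623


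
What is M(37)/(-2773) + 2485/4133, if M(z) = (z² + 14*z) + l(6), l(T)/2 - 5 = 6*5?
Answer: -1197376/11460809 ≈ -0.10448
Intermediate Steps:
l(T) = 70 (l(T) = 10 + 2*(6*5) = 10 + 2*30 = 10 + 60 = 70)
M(z) = 70 + z² + 14*z (M(z) = (z² + 14*z) + 70 = 70 + z² + 14*z)
M(37)/(-2773) + 2485/4133 = (70 + 37² + 14*37)/(-2773) + 2485/4133 = (70 + 1369 + 518)*(-1/2773) + 2485*(1/4133) = 1957*(-1/2773) + 2485/4133 = -1957/2773 + 2485/4133 = -1197376/11460809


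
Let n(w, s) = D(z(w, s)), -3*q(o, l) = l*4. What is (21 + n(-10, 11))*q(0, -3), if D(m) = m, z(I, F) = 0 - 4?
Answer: 68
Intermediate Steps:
z(I, F) = -4
q(o, l) = -4*l/3 (q(o, l) = -l*4/3 = -4*l/3)
n(w, s) = -4
(21 + n(-10, 11))*q(0, -3) = (21 - 4)*(-4/3*(-3)) = 17*4 = 68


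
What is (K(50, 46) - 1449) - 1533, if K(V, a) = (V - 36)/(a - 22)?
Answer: -35777/12 ≈ -2981.4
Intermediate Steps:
K(V, a) = (-36 + V)/(-22 + a)
(K(50, 46) - 1449) - 1533 = ((-36 + 50)/(-22 + 46) - 1449) - 1533 = (14/24 - 1449) - 1533 = ((1/24)*14 - 1449) - 1533 = (7/12 - 1449) - 1533 = -17381/12 - 1533 = -35777/12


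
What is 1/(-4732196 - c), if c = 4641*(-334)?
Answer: -1/3182102 ≈ -3.1426e-7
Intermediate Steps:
c = -1550094
1/(-4732196 - c) = 1/(-4732196 - 1*(-1550094)) = 1/(-4732196 + 1550094) = 1/(-3182102) = -1/3182102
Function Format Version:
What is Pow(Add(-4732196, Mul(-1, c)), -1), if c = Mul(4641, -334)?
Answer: Rational(-1, 3182102) ≈ -3.1426e-7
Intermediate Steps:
c = -1550094
Pow(Add(-4732196, Mul(-1, c)), -1) = Pow(Add(-4732196, Mul(-1, -1550094)), -1) = Pow(Add(-4732196, 1550094), -1) = Pow(-3182102, -1) = Rational(-1, 3182102)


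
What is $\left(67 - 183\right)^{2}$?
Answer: $13456$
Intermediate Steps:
$\left(67 - 183\right)^{2} = \left(-116\right)^{2} = 13456$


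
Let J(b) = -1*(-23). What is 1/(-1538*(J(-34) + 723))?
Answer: -1/1147348 ≈ -8.7158e-7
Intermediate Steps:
J(b) = 23
1/(-1538*(J(-34) + 723)) = 1/(-1538*(23 + 723)) = 1/(-1538*746) = 1/(-1147348) = -1/1147348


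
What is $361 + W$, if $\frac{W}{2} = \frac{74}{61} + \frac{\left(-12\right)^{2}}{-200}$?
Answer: $\frac{552029}{1525} \approx 361.99$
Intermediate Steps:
$W = \frac{1504}{1525}$ ($W = 2 \left(\frac{74}{61} + \frac{\left(-12\right)^{2}}{-200}\right) = 2 \left(74 \cdot \frac{1}{61} + 144 \left(- \frac{1}{200}\right)\right) = 2 \left(\frac{74}{61} - \frac{18}{25}\right) = 2 \cdot \frac{752}{1525} = \frac{1504}{1525} \approx 0.98623$)
$361 + W = 361 + \frac{1504}{1525} = \frac{552029}{1525}$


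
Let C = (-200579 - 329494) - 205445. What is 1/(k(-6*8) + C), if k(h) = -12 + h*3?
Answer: -1/735674 ≈ -1.3593e-6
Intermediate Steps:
C = -735518 (C = -530073 - 205445 = -735518)
k(h) = -12 + 3*h
1/(k(-6*8) + C) = 1/((-12 + 3*(-6*8)) - 735518) = 1/((-12 + 3*(-48)) - 735518) = 1/((-12 - 144) - 735518) = 1/(-156 - 735518) = 1/(-735674) = -1/735674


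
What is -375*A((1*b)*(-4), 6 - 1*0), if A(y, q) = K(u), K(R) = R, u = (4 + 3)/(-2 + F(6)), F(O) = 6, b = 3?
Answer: -2625/4 ≈ -656.25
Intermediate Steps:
u = 7/4 (u = (4 + 3)/(-2 + 6) = 7/4 ≈ 1.7500)
A(y, q) = 7/4
-375*A((1*b)*(-4), 6 - 1*0) = -375*7/4 = -2625/4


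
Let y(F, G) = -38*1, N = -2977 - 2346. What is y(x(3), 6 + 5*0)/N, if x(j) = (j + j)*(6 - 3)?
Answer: 38/5323 ≈ 0.0071388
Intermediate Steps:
x(j) = 6*j (x(j) = (2*j)*3 = 6*j)
N = -5323
y(F, G) = -38
y(x(3), 6 + 5*0)/N = -38/(-5323) = -38*(-1/5323) = 38/5323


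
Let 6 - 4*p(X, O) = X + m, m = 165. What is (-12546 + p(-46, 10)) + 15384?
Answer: 11239/4 ≈ 2809.8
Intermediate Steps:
p(X, O) = -159/4 - X/4 (p(X, O) = 3/2 - (X + 165)/4 = 3/2 - (165 + X)/4 = 3/2 + (-165/4 - X/4) = -159/4 - X/4)
(-12546 + p(-46, 10)) + 15384 = (-12546 + (-159/4 - 1/4*(-46))) + 15384 = (-12546 + (-159/4 + 23/2)) + 15384 = (-12546 - 113/4) + 15384 = -50297/4 + 15384 = 11239/4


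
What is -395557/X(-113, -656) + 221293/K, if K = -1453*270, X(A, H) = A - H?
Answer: -51767042923/71008110 ≈ -729.03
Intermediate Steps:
K = -392310
-395557/X(-113, -656) + 221293/K = -395557/(-113 - 1*(-656)) + 221293/(-392310) = -395557/(-113 + 656) + 221293*(-1/392310) = -395557/543 - 221293/392310 = -51767042923/71008110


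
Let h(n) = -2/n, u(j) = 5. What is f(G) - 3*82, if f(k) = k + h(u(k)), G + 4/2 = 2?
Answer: -1232/5 ≈ -246.40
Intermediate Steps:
G = 0 (G = -2 + 2 = 0)
f(k) = -⅖ + k (f(k) = k - 2/5 = k - 2*⅕ = k - ⅖ = -⅖ + k)
f(G) - 3*82 = (-⅖ + 0) - 3*82 = -⅖ - 246 = -1232/5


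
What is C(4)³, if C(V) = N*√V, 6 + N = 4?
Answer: -64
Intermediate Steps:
N = -2 (N = -6 + 4 = -2)
C(V) = -2*√V
C(4)³ = (-2*√4)³ = (-2*2)³ = (-4)³ = -64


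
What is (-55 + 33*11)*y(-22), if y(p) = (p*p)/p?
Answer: -6776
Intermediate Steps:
y(p) = p (y(p) = p²/p = p)
(-55 + 33*11)*y(-22) = (-55 + 33*11)*(-22) = (-55 + 363)*(-22) = 308*(-22) = -6776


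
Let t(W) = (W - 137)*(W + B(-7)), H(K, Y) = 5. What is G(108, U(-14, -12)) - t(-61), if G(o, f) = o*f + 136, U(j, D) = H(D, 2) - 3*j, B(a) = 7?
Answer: -5480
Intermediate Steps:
U(j, D) = 5 - 3*j
t(W) = (-137 + W)*(7 + W) (t(W) = (W - 137)*(W + 7) = (-137 + W)*(7 + W))
G(o, f) = 136 + f*o (G(o, f) = f*o + 136 = 136 + f*o)
G(108, U(-14, -12)) - t(-61) = (136 + (5 - 3*(-14))*108) - (-959 + (-61)² - 130*(-61)) = (136 + (5 + 42)*108) - (-959 + 3721 + 7930) = (136 + 47*108) - 1*10692 = (136 + 5076) - 10692 = 5212 - 10692 = -5480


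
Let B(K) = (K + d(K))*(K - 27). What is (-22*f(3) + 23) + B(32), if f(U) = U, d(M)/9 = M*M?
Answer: 46197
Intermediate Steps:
d(M) = 9*M² (d(M) = 9*(M*M) = 9*M²)
B(K) = (-27 + K)*(K + 9*K²) (B(K) = (K + 9*K²)*(K - 27) = (K + 9*K²)*(-27 + K) = (-27 + K)*(K + 9*K²))
(-22*f(3) + 23) + B(32) = (-22*3 + 23) + 32*(-27 - 242*32 + 9*32²) = (-66 + 23) + 32*(-27 - 7744 + 9*1024) = -43 + 32*(-27 - 7744 + 9216) = -43 + 32*1445 = -43 + 46240 = 46197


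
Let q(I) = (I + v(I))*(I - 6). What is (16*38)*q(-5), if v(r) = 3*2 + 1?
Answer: -13376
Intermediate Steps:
v(r) = 7 (v(r) = 6 + 1 = 7)
q(I) = (-6 + I)*(7 + I) (q(I) = (I + 7)*(I - 6) = (7 + I)*(-6 + I) = (-6 + I)*(7 + I))
(16*38)*q(-5) = (16*38)*(-42 - 5 + (-5)**2) = 608*(-42 - 5 + 25) = 608*(-22) = -13376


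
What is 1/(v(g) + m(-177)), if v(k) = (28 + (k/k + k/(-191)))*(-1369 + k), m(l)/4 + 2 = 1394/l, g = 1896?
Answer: 33807/338479925 ≈ 9.9879e-5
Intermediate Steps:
m(l) = -8 + 5576/l (m(l) = -8 + 4*(1394/l) = -8 + 5576/l)
v(k) = (-1369 + k)*(29 - k/191) (v(k) = (28 + (1 + k*(-1/191)))*(-1369 + k) = (28 + (1 - k/191))*(-1369 + k) = (29 - k/191)*(-1369 + k) = (-1369 + k)*(29 - k/191))
1/(v(g) + m(-177)) = 1/((-39701 - 1/191*1896² + (6908/191)*1896) + (-8 + 5576/(-177))) = 1/((-39701 - 1/191*3594816 + 13097568/191) + (-8 + 5576*(-1/177))) = 1/((-39701 - 3594816/191 + 13097568/191) + (-8 - 5576/177)) = 1/(1919861/191 - 6992/177) = 1/(338479925/33807) = 33807/338479925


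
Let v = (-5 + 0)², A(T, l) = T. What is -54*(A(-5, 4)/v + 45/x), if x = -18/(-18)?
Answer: -12096/5 ≈ -2419.2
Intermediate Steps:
x = 1 (x = -18*(-1/18) = 1)
v = 25 (v = (-5)² = 25)
-54*(A(-5, 4)/v + 45/x) = -54*(-5/25 + 45/1) = -54*(-5*1/25 + 45*1) = -54*(-⅕ + 45) = -54*224/5 = -12096/5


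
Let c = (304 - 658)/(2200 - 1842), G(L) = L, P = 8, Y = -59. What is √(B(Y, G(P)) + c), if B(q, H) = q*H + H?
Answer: I*√14898707/179 ≈ 21.564*I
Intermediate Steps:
B(q, H) = H + H*q (B(q, H) = H*q + H = H + H*q)
c = -177/179 (c = -354/358 = -354*1/358 = -177/179 ≈ -0.98883)
√(B(Y, G(P)) + c) = √(8*(1 - 59) - 177/179) = √(8*(-58) - 177/179) = √(-464 - 177/179) = √(-83233/179) = I*√14898707/179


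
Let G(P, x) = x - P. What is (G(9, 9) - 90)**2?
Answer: 8100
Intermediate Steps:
(G(9, 9) - 90)**2 = ((9 - 1*9) - 90)**2 = ((9 - 9) - 90)**2 = (0 - 90)**2 = (-90)**2 = 8100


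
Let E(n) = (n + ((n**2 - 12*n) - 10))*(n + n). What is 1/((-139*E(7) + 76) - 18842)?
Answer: 1/55182 ≈ 1.8122e-5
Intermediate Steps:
E(n) = 2*n*(-10 + n**2 - 11*n) (E(n) = (n + (-10 + n**2 - 12*n))*(2*n) = (-10 + n**2 - 11*n)*(2*n) = 2*n*(-10 + n**2 - 11*n))
1/((-139*E(7) + 76) - 18842) = 1/((-278*7*(-10 + 7**2 - 11*7) + 76) - 18842) = 1/((-278*7*(-10 + 49 - 77) + 76) - 18842) = 1/((-278*7*(-38) + 76) - 18842) = 1/((-139*(-532) + 76) - 18842) = 1/((73948 + 76) - 18842) = 1/(74024 - 18842) = 1/55182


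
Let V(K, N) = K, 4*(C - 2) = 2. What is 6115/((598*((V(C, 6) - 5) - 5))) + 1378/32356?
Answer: -19167661/14511666 ≈ -1.3208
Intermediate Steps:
C = 5/2 (C = 2 + (¼)*2 = 2 + ½ = 5/2 ≈ 2.5000)
6115/((598*((V(C, 6) - 5) - 5))) + 1378/32356 = 6115/((598*((5/2 - 5) - 5))) + 1378/32356 = 6115/((598*(-5/2 - 5))) + 1378*(1/32356) = 6115/((598*(-15/2))) + 689/16178 = 6115/(-4485) + 689/16178 = 6115*(-1/4485) + 689/16178 = -1223/897 + 689/16178 = -19167661/14511666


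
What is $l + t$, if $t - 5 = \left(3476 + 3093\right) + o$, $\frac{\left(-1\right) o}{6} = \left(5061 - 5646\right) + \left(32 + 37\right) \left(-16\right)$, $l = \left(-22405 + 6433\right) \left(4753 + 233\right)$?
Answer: $-79619684$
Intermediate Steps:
$l = -79636392$ ($l = \left(-15972\right) 4986 = -79636392$)
$o = 10134$ ($o = - 6 \left(\left(5061 - 5646\right) + \left(32 + 37\right) \left(-16\right)\right) = - 6 \left(-585 + 69 \left(-16\right)\right) = - 6 \left(-585 - 1104\right) = \left(-6\right) \left(-1689\right) = 10134$)
$t = 16708$ ($t = 5 + \left(\left(3476 + 3093\right) + 10134\right) = 5 + \left(6569 + 10134\right) = 5 + 16703 = 16708$)
$l + t = -79636392 + 16708 = -79619684$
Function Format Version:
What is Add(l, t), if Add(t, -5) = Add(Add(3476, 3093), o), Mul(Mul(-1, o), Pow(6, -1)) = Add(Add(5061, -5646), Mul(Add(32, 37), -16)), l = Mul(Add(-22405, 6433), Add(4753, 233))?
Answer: -79619684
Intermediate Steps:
l = -79636392 (l = Mul(-15972, 4986) = -79636392)
o = 10134 (o = Mul(-6, Add(Add(5061, -5646), Mul(Add(32, 37), -16))) = Mul(-6, Add(-585, Mul(69, -16))) = Mul(-6, Add(-585, -1104)) = Mul(-6, -1689) = 10134)
t = 16708 (t = Add(5, Add(Add(3476, 3093), 10134)) = Add(5, Add(6569, 10134)) = Add(5, 16703) = 16708)
Add(l, t) = Add(-79636392, 16708) = -79619684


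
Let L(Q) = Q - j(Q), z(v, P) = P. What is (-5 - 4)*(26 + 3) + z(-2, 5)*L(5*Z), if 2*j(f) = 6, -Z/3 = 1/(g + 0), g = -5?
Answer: -261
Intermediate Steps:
Z = ⅗ (Z = -3/(-5 + 0) = -3/(-5) = -3*(-⅕) = ⅗ ≈ 0.60000)
j(f) = 3 (j(f) = (½)*6 = 3)
L(Q) = -3 + Q (L(Q) = Q - 1*3 = Q - 3 = -3 + Q)
(-5 - 4)*(26 + 3) + z(-2, 5)*L(5*Z) = (-5 - 4)*(26 + 3) + 5*(-3 + 5*(⅗)) = -9*29 + 5*(-3 + 3) = -261 + 5*0 = -261 + 0 = -261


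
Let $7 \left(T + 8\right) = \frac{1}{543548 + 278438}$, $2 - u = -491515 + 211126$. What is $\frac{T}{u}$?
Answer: $- \frac{46031215}{1613342335682} \approx -2.8532 \cdot 10^{-5}$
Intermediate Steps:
$u = 280391$ ($u = 2 - \left(-491515 + 211126\right) = 2 - -280389 = 2 + 280389 = 280391$)
$T = - \frac{46031215}{5753902}$ ($T = -8 + \frac{1}{7 \left(543548 + 278438\right)} = -8 + \frac{1}{7 \cdot 821986} = -8 + \frac{1}{7} \cdot \frac{1}{821986} = -8 + \frac{1}{5753902} = - \frac{46031215}{5753902} \approx -8.0$)
$\frac{T}{u} = - \frac{46031215}{5753902 \cdot 280391} = \left(- \frac{46031215}{5753902}\right) \frac{1}{280391} = - \frac{46031215}{1613342335682}$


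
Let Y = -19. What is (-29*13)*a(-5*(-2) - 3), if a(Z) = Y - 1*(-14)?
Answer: 1885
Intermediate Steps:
a(Z) = -5 (a(Z) = -19 - 1*(-14) = -19 + 14 = -5)
(-29*13)*a(-5*(-2) - 3) = -29*13*(-5) = -377*(-5) = 1885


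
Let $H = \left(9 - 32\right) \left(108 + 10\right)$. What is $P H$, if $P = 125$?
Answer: $-339250$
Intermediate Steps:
$H = -2714$ ($H = \left(-23\right) 118 = -2714$)
$P H = 125 \left(-2714\right) = -339250$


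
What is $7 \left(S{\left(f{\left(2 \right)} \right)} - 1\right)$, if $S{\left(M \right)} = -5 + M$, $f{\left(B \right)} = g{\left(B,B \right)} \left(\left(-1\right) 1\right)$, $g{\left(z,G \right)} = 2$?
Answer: $-56$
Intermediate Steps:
$f{\left(B \right)} = -2$ ($f{\left(B \right)} = 2 \left(\left(-1\right) 1\right) = 2 \left(-1\right) = -2$)
$7 \left(S{\left(f{\left(2 \right)} \right)} - 1\right) = 7 \left(\left(-5 - 2\right) - 1\right) = 7 \left(-7 - 1\right) = 7 \left(-8\right) = -56$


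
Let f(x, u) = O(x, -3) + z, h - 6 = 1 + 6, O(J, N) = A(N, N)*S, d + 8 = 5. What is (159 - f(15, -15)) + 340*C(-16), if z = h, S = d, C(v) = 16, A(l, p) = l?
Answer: 5577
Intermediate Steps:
d = -3 (d = -8 + 5 = -3)
S = -3
O(J, N) = -3*N (O(J, N) = N*(-3) = -3*N)
h = 13 (h = 6 + (1 + 6) = 6 + 7 = 13)
z = 13
f(x, u) = 22 (f(x, u) = -3*(-3) + 13 = 9 + 13 = 22)
(159 - f(15, -15)) + 340*C(-16) = (159 - 1*22) + 340*16 = (159 - 22) + 5440 = 137 + 5440 = 5577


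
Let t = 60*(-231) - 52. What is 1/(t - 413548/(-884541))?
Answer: -884541/12305320844 ≈ -7.1883e-5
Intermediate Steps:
t = -13912 (t = -13860 - 52 = -13912)
1/(t - 413548/(-884541)) = 1/(-13912 - 413548/(-884541)) = 1/(-13912 - 413548*(-1/884541)) = 1/(-13912 + 413548/884541) = 1/(-12305320844/884541) = -884541/12305320844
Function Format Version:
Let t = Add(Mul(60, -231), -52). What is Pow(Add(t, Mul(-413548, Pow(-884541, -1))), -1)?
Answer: Rational(-884541, 12305320844) ≈ -7.1883e-5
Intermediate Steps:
t = -13912 (t = Add(-13860, -52) = -13912)
Pow(Add(t, Mul(-413548, Pow(-884541, -1))), -1) = Pow(Add(-13912, Mul(-413548, Pow(-884541, -1))), -1) = Pow(Add(-13912, Mul(-413548, Rational(-1, 884541))), -1) = Pow(Add(-13912, Rational(413548, 884541)), -1) = Pow(Rational(-12305320844, 884541), -1) = Rational(-884541, 12305320844)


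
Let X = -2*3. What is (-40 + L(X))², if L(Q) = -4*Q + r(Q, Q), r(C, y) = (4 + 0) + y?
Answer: 324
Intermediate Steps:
r(C, y) = 4 + y
X = -6
L(Q) = 4 - 3*Q (L(Q) = -4*Q + (4 + Q) = 4 - 3*Q)
(-40 + L(X))² = (-40 + (4 - 3*(-6)))² = (-40 + (4 + 18))² = (-40 + 22)² = (-18)² = 324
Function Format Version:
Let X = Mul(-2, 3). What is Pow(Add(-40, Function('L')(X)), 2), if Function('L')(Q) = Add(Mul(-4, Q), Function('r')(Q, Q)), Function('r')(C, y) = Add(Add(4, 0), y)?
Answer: 324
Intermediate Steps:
Function('r')(C, y) = Add(4, y)
X = -6
Function('L')(Q) = Add(4, Mul(-3, Q)) (Function('L')(Q) = Add(Mul(-4, Q), Add(4, Q)) = Add(4, Mul(-3, Q)))
Pow(Add(-40, Function('L')(X)), 2) = Pow(Add(-40, Add(4, Mul(-3, -6))), 2) = Pow(Add(-40, Add(4, 18)), 2) = Pow(Add(-40, 22), 2) = Pow(-18, 2) = 324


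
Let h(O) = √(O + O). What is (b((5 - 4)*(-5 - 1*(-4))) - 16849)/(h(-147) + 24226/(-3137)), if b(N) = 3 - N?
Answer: 640084412445/1740042581 + 1160374276635*I*√6/3480085162 ≈ 367.86 + 816.74*I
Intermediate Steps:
h(O) = √2*√O (h(O) = √(2*O) = √2*√O)
(b((5 - 4)*(-5 - 1*(-4))) - 16849)/(h(-147) + 24226/(-3137)) = ((3 - (5 - 4)*(-5 - 1*(-4))) - 16849)/(√2*√(-147) + 24226/(-3137)) = ((3 - (-5 + 4)) - 16849)/(√2*(7*I*√3) + 24226*(-1/3137)) = ((3 - (-1)) - 16849)/(7*I*√6 - 24226/3137) = ((3 - 1*(-1)) - 16849)/(-24226/3137 + 7*I*√6) = ((3 + 1) - 16849)/(-24226/3137 + 7*I*√6) = (4 - 16849)/(-24226/3137 + 7*I*√6) = -16845/(-24226/3137 + 7*I*√6)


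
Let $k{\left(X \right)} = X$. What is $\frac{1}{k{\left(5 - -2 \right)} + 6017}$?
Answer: $\frac{1}{6024} \approx 0.000166$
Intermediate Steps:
$\frac{1}{k{\left(5 - -2 \right)} + 6017} = \frac{1}{\left(5 - -2\right) + 6017} = \frac{1}{\left(5 + 2\right) + 6017} = \frac{1}{7 + 6017} = \frac{1}{6024}$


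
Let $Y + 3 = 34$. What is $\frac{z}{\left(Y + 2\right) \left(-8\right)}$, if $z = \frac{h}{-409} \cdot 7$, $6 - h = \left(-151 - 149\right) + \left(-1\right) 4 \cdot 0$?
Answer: $\frac{357}{17996} \approx 0.019838$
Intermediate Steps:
$Y = 31$ ($Y = -3 + 34 = 31$)
$h = 306$ ($h = 6 - \left(\left(-151 - 149\right) + \left(-1\right) 4 \cdot 0\right) = 6 - \left(-300 - 0\right) = 6 - \left(-300 + 0\right) = 6 - -300 = 6 + 300 = 306$)
$z = - \frac{2142}{409}$ ($z = \frac{306}{-409} \cdot 7 = 306 \left(- \frac{1}{409}\right) 7 = \left(- \frac{306}{409}\right) 7 = - \frac{2142}{409} \approx -5.2372$)
$\frac{z}{\left(Y + 2\right) \left(-8\right)} = - \frac{2142}{409 \left(31 + 2\right) \left(-8\right)} = - \frac{2142}{409 \cdot 33 \left(-8\right)} = - \frac{2142}{409 \left(-264\right)} = \left(- \frac{2142}{409}\right) \left(- \frac{1}{264}\right) = \frac{357}{17996}$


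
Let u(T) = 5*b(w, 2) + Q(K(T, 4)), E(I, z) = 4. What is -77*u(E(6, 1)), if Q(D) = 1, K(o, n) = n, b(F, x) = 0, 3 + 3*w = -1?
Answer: -77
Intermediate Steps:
w = -4/3 (w = -1 + (⅓)*(-1) = -1 - ⅓ = -4/3 ≈ -1.3333)
u(T) = 1 (u(T) = 5*0 + 1 = 0 + 1 = 1)
-77*u(E(6, 1)) = -77*1 = -77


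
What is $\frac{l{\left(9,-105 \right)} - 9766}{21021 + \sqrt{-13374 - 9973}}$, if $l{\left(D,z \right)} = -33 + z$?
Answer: $- \frac{52047996}{110476447} + \frac{2476 i \sqrt{23347}}{110476447} \approx -0.47112 + 0.0034245 i$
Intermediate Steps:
$\frac{l{\left(9,-105 \right)} - 9766}{21021 + \sqrt{-13374 - 9973}} = \frac{\left(-33 - 105\right) - 9766}{21021 + \sqrt{-13374 - 9973}} = \frac{-138 - 9766}{21021 + \sqrt{-23347}} = - \frac{9904}{21021 + i \sqrt{23347}}$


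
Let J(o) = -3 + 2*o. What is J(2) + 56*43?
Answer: 2409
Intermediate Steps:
J(2) + 56*43 = (-3 + 2*2) + 56*43 = (-3 + 4) + 2408 = 1 + 2408 = 2409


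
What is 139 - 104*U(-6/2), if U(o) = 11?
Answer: -1005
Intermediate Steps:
139 - 104*U(-6/2) = 139 - 104*11 = 139 - 1144 = -1005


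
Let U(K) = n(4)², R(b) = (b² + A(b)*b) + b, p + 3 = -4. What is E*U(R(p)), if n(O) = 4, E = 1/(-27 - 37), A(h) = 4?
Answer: -¼ ≈ -0.25000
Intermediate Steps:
p = -7 (p = -3 - 4 = -7)
E = -1/64 (E = 1/(-64) = -1/64 ≈ -0.015625)
R(b) = b² + 5*b (R(b) = (b² + 4*b) + b = b² + 5*b)
U(K) = 16 (U(K) = 4² = 16)
E*U(R(p)) = -1/64*16 = -¼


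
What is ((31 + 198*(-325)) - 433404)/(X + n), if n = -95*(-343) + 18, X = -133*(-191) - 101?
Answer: -497723/57905 ≈ -8.5955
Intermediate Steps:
X = 25302 (X = 25403 - 101 = 25302)
n = 32603 (n = 32585 + 18 = 32603)
((31 + 198*(-325)) - 433404)/(X + n) = ((31 + 198*(-325)) - 433404)/(25302 + 32603) = ((31 - 64350) - 433404)/57905 = (-64319 - 433404)*(1/57905) = -497723*1/57905 = -497723/57905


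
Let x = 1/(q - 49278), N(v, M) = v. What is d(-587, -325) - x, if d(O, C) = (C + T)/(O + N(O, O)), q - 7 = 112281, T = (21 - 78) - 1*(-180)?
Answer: 6363423/36986870 ≈ 0.17205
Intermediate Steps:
T = 123 (T = -57 + 180 = 123)
q = 112288 (q = 7 + 112281 = 112288)
d(O, C) = (123 + C)/(2*O) (d(O, C) = (C + 123)/(O + O) = (123 + C)/((2*O)) = (123 + C)*(1/(2*O)) = (123 + C)/(2*O))
x = 1/63010 (x = 1/(112288 - 49278) = 1/63010 ≈ 1.5870e-5)
d(-587, -325) - x = (1/2)*(123 - 325)/(-587) - 1*1/63010 = (1/2)*(-1/587)*(-202) - 1/63010 = 101/587 - 1/63010 = 6363423/36986870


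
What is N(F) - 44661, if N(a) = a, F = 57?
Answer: -44604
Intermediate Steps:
N(F) - 44661 = 57 - 44661 = -44604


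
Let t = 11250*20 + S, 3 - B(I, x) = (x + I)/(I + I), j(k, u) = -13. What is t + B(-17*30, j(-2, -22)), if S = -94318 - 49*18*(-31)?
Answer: 161187017/1020 ≈ 1.5803e+5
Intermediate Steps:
S = -66976 (S = -94318 - 882*(-31) = -94318 - 1*(-27342) = -94318 + 27342 = -66976)
B(I, x) = 3 - (I + x)/(2*I) (B(I, x) = 3 - (x + I)/(I + I) = 3 - (I + x)/(2*I))
t = 158024 (t = 11250*20 - 66976 = 225000 - 66976 = 158024)
t + B(-17*30, j(-2, -22)) = 158024 + (-1*(-13) + 5*(-17*30))/(2*((-17*30))) = 158024 + (1/2)*(13 + 5*(-510))/(-510) = 158024 + (1/2)*(-1/510)*(13 - 2550) = 158024 + (1/2)*(-1/510)*(-2537) = 158024 + 2537/1020 = 161187017/1020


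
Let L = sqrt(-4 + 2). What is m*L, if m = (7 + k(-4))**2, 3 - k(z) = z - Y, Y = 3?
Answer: 289*I*sqrt(2) ≈ 408.71*I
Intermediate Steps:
k(z) = 6 - z (k(z) = 3 - (z - 1*3) = 3 - (z - 3) = 3 - (-3 + z) = 3 + (3 - z) = 6 - z)
m = 289 (m = (7 + (6 - 1*(-4)))**2 = (7 + (6 + 4))**2 = (7 + 10)**2 = 17**2 = 289)
L = I*sqrt(2) (L = sqrt(-2) = I*sqrt(2) ≈ 1.4142*I)
m*L = 289*(I*sqrt(2)) = 289*I*sqrt(2)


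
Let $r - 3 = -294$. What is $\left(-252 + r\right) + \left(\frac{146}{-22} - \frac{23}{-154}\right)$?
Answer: $- \frac{84621}{154} \approx -549.49$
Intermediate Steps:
$r = -291$ ($r = 3 - 294 = -291$)
$\left(-252 + r\right) + \left(\frac{146}{-22} - \frac{23}{-154}\right) = \left(-252 - 291\right) + \left(\frac{146}{-22} - \frac{23}{-154}\right) = -543 + \left(146 \left(- \frac{1}{22}\right) - - \frac{23}{154}\right) = -543 + \left(- \frac{73}{11} + \frac{23}{154}\right) = -543 - \frac{999}{154} = - \frac{84621}{154}$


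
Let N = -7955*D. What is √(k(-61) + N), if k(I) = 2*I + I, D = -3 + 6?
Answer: 12*I*√167 ≈ 155.07*I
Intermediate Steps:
D = 3
N = -23865 (N = -7955*3 = -23865)
k(I) = 3*I
√(k(-61) + N) = √(3*(-61) - 23865) = √(-183 - 23865) = √(-24048) = 12*I*√167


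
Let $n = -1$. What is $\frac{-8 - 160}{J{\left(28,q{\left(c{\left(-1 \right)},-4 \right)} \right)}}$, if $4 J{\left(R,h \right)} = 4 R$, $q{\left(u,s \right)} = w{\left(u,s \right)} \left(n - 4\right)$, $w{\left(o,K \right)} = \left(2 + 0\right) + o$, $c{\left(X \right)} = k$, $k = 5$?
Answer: $-6$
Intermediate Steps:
$c{\left(X \right)} = 5$
$w{\left(o,K \right)} = 2 + o$
$q{\left(u,s \right)} = -10 - 5 u$ ($q{\left(u,s \right)} = \left(2 + u\right) \left(-1 - 4\right) = \left(2 + u\right) \left(-5\right) = -10 - 5 u$)
$J{\left(R,h \right)} = R$ ($J{\left(R,h \right)} = \frac{4 R}{4} = R$)
$\frac{-8 - 160}{J{\left(28,q{\left(c{\left(-1 \right)},-4 \right)} \right)}} = \frac{-8 - 160}{28} = \left(-8 - 160\right) \frac{1}{28} = \left(-168\right) \frac{1}{28} = -6$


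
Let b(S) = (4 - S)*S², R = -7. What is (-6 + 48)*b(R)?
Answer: 22638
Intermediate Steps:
b(S) = S²*(4 - S)
(-6 + 48)*b(R) = (-6 + 48)*((-7)²*(4 - 1*(-7))) = 42*(49*(4 + 7)) = 42*(49*11) = 42*539 = 22638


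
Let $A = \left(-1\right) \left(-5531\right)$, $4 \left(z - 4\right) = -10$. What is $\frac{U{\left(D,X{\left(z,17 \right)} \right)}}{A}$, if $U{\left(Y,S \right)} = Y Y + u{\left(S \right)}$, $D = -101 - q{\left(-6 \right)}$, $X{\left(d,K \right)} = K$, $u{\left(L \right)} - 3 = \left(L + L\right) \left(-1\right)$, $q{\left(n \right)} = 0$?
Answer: $\frac{10170}{5531} \approx 1.8387$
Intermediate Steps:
$z = \frac{3}{2}$ ($z = 4 + \frac{1}{4} \left(-10\right) = 4 - \frac{5}{2} = \frac{3}{2} \approx 1.5$)
$A = 5531$
$u{\left(L \right)} = 3 - 2 L$ ($u{\left(L \right)} = 3 + \left(L + L\right) \left(-1\right) = 3 + 2 L \left(-1\right) = 3 - 2 L$)
$D = -101$ ($D = -101 - 0 = -101 + 0 = -101$)
$U{\left(Y,S \right)} = 3 + Y^{2} - 2 S$ ($U{\left(Y,S \right)} = Y Y - \left(-3 + 2 S\right) = Y^{2} - \left(-3 + 2 S\right) = 3 + Y^{2} - 2 S$)
$\frac{U{\left(D,X{\left(z,17 \right)} \right)}}{A} = \frac{3 + \left(-101\right)^{2} - 34}{5531} = \left(3 + 10201 - 34\right) \frac{1}{5531} = 10170 \cdot \frac{1}{5531} = \frac{10170}{5531}$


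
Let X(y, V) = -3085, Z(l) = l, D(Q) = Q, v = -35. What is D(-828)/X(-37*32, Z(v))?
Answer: 828/3085 ≈ 0.26840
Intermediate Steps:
D(-828)/X(-37*32, Z(v)) = -828/(-3085) = -828*(-1/3085) = 828/3085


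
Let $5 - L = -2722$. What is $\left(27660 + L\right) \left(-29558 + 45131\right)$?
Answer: $473216751$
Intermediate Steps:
$L = 2727$ ($L = 5 - -2722 = 5 + 2722 = 2727$)
$\left(27660 + L\right) \left(-29558 + 45131\right) = \left(27660 + 2727\right) \left(-29558 + 45131\right) = 30387 \cdot 15573 = 473216751$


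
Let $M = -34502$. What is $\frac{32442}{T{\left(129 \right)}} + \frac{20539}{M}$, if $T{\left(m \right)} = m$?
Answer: $\frac{372221451}{1483586} \approx 250.89$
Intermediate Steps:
$\frac{32442}{T{\left(129 \right)}} + \frac{20539}{M} = \frac{32442}{129} + \frac{20539}{-34502} = 32442 \cdot \frac{1}{129} + 20539 \left(- \frac{1}{34502}\right) = \frac{10814}{43} - \frac{20539}{34502} = \frac{372221451}{1483586}$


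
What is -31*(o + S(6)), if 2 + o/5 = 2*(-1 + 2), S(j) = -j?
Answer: 186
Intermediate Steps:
o = 0 (o = -10 + 5*(2*(-1 + 2)) = -10 + 5*(2*1) = -10 + 5*2 = -10 + 10 = 0)
-31*(o + S(6)) = -31*(0 - 1*6) = -31*(0 - 6) = -31*(-6) = 186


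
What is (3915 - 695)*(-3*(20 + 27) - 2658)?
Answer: -9012780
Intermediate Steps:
(3915 - 695)*(-3*(20 + 27) - 2658) = 3220*(-3*47 - 2658) = 3220*(-141 - 2658) = 3220*(-2799) = -9012780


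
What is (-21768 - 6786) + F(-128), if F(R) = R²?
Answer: -12170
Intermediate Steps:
(-21768 - 6786) + F(-128) = (-21768 - 6786) + (-128)² = -28554 + 16384 = -12170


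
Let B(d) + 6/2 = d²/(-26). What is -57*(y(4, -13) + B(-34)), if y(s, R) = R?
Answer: 44802/13 ≈ 3446.3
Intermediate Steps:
B(d) = -3 - d²/26 (B(d) = -3 + d²/(-26) = -3 + d²*(-1/26) = -3 - d²/26)
-57*(y(4, -13) + B(-34)) = -57*(-13 + (-3 - 1/26*(-34)²)) = -57*(-13 + (-3 - 1/26*1156)) = -57*(-13 + (-3 - 578/13)) = -57*(-13 - 617/13) = -57*(-786/13) = 44802/13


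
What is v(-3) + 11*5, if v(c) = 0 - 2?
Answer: 53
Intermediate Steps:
v(c) = -2
v(-3) + 11*5 = -2 + 11*5 = -2 + 55 = 53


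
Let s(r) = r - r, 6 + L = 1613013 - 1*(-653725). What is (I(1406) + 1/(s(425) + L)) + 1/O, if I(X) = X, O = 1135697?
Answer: 3619494952881253/2574320732204 ≈ 1406.0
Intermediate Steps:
L = 2266732 (L = -6 + (1613013 - 1*(-653725)) = -6 + (1613013 + 653725) = -6 + 2266738 = 2266732)
s(r) = 0
(I(1406) + 1/(s(425) + L)) + 1/O = (1406 + 1/(0 + 2266732)) + 1/1135697 = (1406 + 1/2266732) + 1/1135697 = 3187025193/2266732 + 1/1135697 = 3619494952881253/2574320732204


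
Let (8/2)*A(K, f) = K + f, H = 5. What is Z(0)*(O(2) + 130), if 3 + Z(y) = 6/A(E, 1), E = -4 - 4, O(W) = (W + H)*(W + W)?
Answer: -7110/7 ≈ -1015.7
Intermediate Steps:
O(W) = 2*W*(5 + W) (O(W) = (W + 5)*(W + W) = (5 + W)*(2*W) = 2*W*(5 + W))
E = -8
A(K, f) = K/4 + f/4 (A(K, f) = (K + f)/4 = K/4 + f/4)
Z(y) = -45/7 (Z(y) = -3 + 6/((¼)*(-8) + (¼)*1) = -3 + 6/(-2 + ¼) = -3 + 6/(-7/4) = -3 + 6*(-4/7) = -3 - 24/7 = -45/7)
Z(0)*(O(2) + 130) = -45*(2*2*(5 + 2) + 130)/7 = -45*(2*2*7 + 130)/7 = -45*(28 + 130)/7 = -45/7*158 = -7110/7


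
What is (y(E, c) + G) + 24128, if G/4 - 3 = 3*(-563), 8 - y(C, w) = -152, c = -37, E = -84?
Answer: 17544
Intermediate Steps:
y(C, w) = 160 (y(C, w) = 8 - 1*(-152) = 8 + 152 = 160)
G = -6744 (G = 12 + 4*(3*(-563)) = 12 + 4*(-1689) = 12 - 6756 = -6744)
(y(E, c) + G) + 24128 = (160 - 6744) + 24128 = -6584 + 24128 = 17544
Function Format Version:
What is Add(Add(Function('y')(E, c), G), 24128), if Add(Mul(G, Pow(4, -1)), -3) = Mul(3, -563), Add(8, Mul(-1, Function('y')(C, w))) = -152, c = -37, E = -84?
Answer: 17544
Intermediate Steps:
Function('y')(C, w) = 160 (Function('y')(C, w) = Add(8, Mul(-1, -152)) = Add(8, 152) = 160)
G = -6744 (G = Add(12, Mul(4, Mul(3, -563))) = Add(12, Mul(4, -1689)) = Add(12, -6756) = -6744)
Add(Add(Function('y')(E, c), G), 24128) = Add(Add(160, -6744), 24128) = Add(-6584, 24128) = 17544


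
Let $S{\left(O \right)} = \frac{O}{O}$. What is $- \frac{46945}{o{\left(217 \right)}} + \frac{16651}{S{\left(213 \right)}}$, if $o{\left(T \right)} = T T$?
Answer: $\frac{784031994}{47089} \approx 16650.0$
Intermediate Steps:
$S{\left(O \right)} = 1$
$o{\left(T \right)} = T^{2}$
$- \frac{46945}{o{\left(217 \right)}} + \frac{16651}{S{\left(213 \right)}} = - \frac{46945}{217^{2}} + \frac{16651}{1} = - \frac{46945}{47089} + 16651 \cdot 1 = \left(-46945\right) \frac{1}{47089} + 16651 = - \frac{46945}{47089} + 16651 = \frac{784031994}{47089}$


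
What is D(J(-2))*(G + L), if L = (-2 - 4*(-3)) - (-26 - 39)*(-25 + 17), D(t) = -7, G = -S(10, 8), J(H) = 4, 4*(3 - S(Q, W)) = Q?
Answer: 7147/2 ≈ 3573.5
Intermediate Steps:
S(Q, W) = 3 - Q/4
G = -1/2 (G = -(3 - 1/4*10) = -(3 - 5/2) = -1*1/2 = -1/2 ≈ -0.50000)
L = -510 (L = (-2 + 12) - (-65)*(-8) = 10 - 1*520 = 10 - 520 = -510)
D(J(-2))*(G + L) = -7*(-1/2 - 510) = -7*(-1021/2) = 7147/2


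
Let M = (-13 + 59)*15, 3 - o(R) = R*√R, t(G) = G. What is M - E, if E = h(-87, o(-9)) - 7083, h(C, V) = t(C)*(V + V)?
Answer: 8295 + 4698*I ≈ 8295.0 + 4698.0*I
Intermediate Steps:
o(R) = 3 - R^(3/2) (o(R) = 3 - R*√R = 3 - R^(3/2))
h(C, V) = 2*C*V (h(C, V) = C*(V + V) = C*(2*V) = 2*C*V)
M = 690 (M = 46*15 = 690)
E = -7605 - 4698*I (E = 2*(-87)*(3 - (-9)^(3/2)) - 7083 = 2*(-87)*(3 - (-27)*I) - 7083 = 2*(-87)*(3 + 27*I) - 7083 = (-522 - 4698*I) - 7083 = -7605 - 4698*I ≈ -7605.0 - 4698.0*I)
M - E = 690 - (-7605 - 4698*I) = 690 + (7605 + 4698*I) = 8295 + 4698*I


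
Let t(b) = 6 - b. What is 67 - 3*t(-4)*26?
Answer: -713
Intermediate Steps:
67 - 3*t(-4)*26 = 67 - 3*(6 - 1*(-4))*26 = 67 - 3*(6 + 4)*26 = 67 - 3*10*26 = 67 - 30*26 = 67 - 780 = -713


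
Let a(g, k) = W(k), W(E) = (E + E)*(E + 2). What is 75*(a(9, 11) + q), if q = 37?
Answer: 24225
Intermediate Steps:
W(E) = 2*E*(2 + E) (W(E) = (2*E)*(2 + E) = 2*E*(2 + E))
a(g, k) = 2*k*(2 + k)
75*(a(9, 11) + q) = 75*(2*11*(2 + 11) + 37) = 75*(2*11*13 + 37) = 75*(286 + 37) = 75*323 = 24225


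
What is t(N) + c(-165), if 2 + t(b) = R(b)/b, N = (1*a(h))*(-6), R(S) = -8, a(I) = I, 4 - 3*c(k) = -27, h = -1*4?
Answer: 8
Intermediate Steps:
h = -4
c(k) = 31/3 (c(k) = 4/3 - ⅓*(-27) = 4/3 + 9 = 31/3)
N = 24 (N = (1*(-4))*(-6) = -4*(-6) = 24)
t(b) = -2 - 8/b
t(N) + c(-165) = (-2 - 8/24) + 31/3 = (-2 - 8*1/24) + 31/3 = (-2 - ⅓) + 31/3 = -7/3 + 31/3 = 8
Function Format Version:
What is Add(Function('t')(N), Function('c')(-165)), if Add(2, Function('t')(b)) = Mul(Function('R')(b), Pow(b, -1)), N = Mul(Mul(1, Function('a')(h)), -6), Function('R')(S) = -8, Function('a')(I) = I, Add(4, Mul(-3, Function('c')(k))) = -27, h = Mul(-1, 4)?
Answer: 8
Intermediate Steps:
h = -4
Function('c')(k) = Rational(31, 3) (Function('c')(k) = Add(Rational(4, 3), Mul(Rational(-1, 3), -27)) = Add(Rational(4, 3), 9) = Rational(31, 3))
N = 24 (N = Mul(Mul(1, -4), -6) = Mul(-4, -6) = 24)
Function('t')(b) = Add(-2, Mul(-8, Pow(b, -1)))
Add(Function('t')(N), Function('c')(-165)) = Add(Add(-2, Mul(-8, Pow(24, -1))), Rational(31, 3)) = Add(Add(-2, Mul(-8, Rational(1, 24))), Rational(31, 3)) = Add(Add(-2, Rational(-1, 3)), Rational(31, 3)) = Add(Rational(-7, 3), Rational(31, 3)) = 8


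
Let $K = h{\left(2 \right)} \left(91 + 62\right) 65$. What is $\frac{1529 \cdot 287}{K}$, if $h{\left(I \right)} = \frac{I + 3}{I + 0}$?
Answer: $\frac{877646}{49725} \approx 17.65$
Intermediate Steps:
$h{\left(I \right)} = \frac{3 + I}{I}$
$K = \frac{49725}{2}$ ($K = \frac{3 + 2}{2} \left(91 + 62\right) 65 = \frac{1}{2} \cdot 5 \cdot 153 \cdot 65 = \frac{5}{2} \cdot 9945 = \frac{49725}{2} \approx 24863.0$)
$\frac{1529 \cdot 287}{K} = \frac{1529 \cdot 287}{\frac{49725}{2}} = 438823 \cdot \frac{2}{49725} = \frac{877646}{49725}$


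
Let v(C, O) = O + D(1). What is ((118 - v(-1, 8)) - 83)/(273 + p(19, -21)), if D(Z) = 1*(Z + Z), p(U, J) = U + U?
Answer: 25/311 ≈ 0.080386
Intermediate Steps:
p(U, J) = 2*U
D(Z) = 2*Z (D(Z) = 1*(2*Z) = 2*Z)
v(C, O) = 2 + O (v(C, O) = O + 2*1 = O + 2 = 2 + O)
((118 - v(-1, 8)) - 83)/(273 + p(19, -21)) = ((118 - (2 + 8)) - 83)/(273 + 2*19) = ((118 - 1*10) - 83)/(273 + 38) = ((118 - 10) - 83)/311 = (108 - 83)*(1/311) = 25*(1/311) = 25/311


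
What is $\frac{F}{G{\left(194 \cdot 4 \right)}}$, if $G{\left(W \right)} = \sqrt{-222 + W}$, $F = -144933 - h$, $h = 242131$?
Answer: $- \frac{193532 \sqrt{554}}{277} \approx -16445.0$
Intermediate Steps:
$F = -387064$ ($F = -144933 - 242131 = -387064$)
$\frac{F}{G{\left(194 \cdot 4 \right)}} = - \frac{387064}{\sqrt{-222 + 194 \cdot 4}} = - \frac{387064}{\sqrt{-222 + 776}} = - \frac{387064}{\sqrt{554}} = - 387064 \frac{\sqrt{554}}{554} = - \frac{193532 \sqrt{554}}{277}$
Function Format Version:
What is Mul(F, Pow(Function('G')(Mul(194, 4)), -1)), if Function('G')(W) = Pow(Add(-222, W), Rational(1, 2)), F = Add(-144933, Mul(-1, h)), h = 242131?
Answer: Mul(Rational(-193532, 277), Pow(554, Rational(1, 2))) ≈ -16445.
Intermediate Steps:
F = -387064 (F = Add(-144933, Mul(-1, 242131)) = Add(-144933, -242131) = -387064)
Mul(F, Pow(Function('G')(Mul(194, 4)), -1)) = Mul(-387064, Pow(Pow(Add(-222, Mul(194, 4)), Rational(1, 2)), -1)) = Mul(-387064, Pow(Pow(Add(-222, 776), Rational(1, 2)), -1)) = Mul(-387064, Pow(Pow(554, Rational(1, 2)), -1)) = Mul(-387064, Mul(Rational(1, 554), Pow(554, Rational(1, 2)))) = Mul(Rational(-193532, 277), Pow(554, Rational(1, 2)))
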